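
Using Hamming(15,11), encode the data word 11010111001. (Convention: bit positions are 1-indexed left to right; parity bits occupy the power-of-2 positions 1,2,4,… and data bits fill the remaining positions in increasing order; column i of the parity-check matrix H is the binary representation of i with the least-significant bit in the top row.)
Codeword c = d · G (mod 2), d = 11010111001:
  c[0] = d·G[:,0] = (11010111001)·(11011010101) mod 2 = 1+1+0+1+0+0+1+0+0+0+1 mod 2 = 1
  c[1] = d·G[:,1] = (11010111001)·(10110110011) mod 2 = 1+0+0+1+0+1+1+0+0+0+1 mod 2 = 1
  c[2] = d·G[:,2] = (11010111001)·(10000000000) mod 2 = 1+0+0+0+0+0+0+0+0+0+0 mod 2 = 1
  c[3] = d·G[:,3] = (11010111001)·(01110001111) mod 2 = 0+1+0+1+0+0+0+1+0+0+1 mod 2 = 0
  c[4] = d·G[:,4] = (11010111001)·(01000000000) mod 2 = 0+1+0+0+0+0+0+0+0+0+0 mod 2 = 1
  c[5] = d·G[:,5] = (11010111001)·(00100000000) mod 2 = 0+0+0+0+0+0+0+0+0+0+0 mod 2 = 0
  c[6] = d·G[:,6] = (11010111001)·(00010000000) mod 2 = 0+0+0+1+0+0+0+0+0+0+0 mod 2 = 1
  c[7] = d·G[:,7] = (11010111001)·(00001111111) mod 2 = 0+0+0+0+0+1+1+1+0+0+1 mod 2 = 0
  c[8] = d·G[:,8] = (11010111001)·(00001000000) mod 2 = 0+0+0+0+0+0+0+0+0+0+0 mod 2 = 0
  c[9] = d·G[:,9] = (11010111001)·(00000100000) mod 2 = 0+0+0+0+0+1+0+0+0+0+0 mod 2 = 1
  c[10] = d·G[:,10] = (11010111001)·(00000010000) mod 2 = 0+0+0+0+0+0+1+0+0+0+0 mod 2 = 1
  c[11] = d·G[:,11] = (11010111001)·(00000001000) mod 2 = 0+0+0+0+0+0+0+1+0+0+0 mod 2 = 1
  c[12] = d·G[:,12] = (11010111001)·(00000000100) mod 2 = 0+0+0+0+0+0+0+0+0+0+0 mod 2 = 0
  c[13] = d·G[:,13] = (11010111001)·(00000000010) mod 2 = 0+0+0+0+0+0+0+0+0+0+0 mod 2 = 0
  c[14] = d·G[:,14] = (11010111001)·(00000000001) mod 2 = 0+0+0+0+0+0+0+0+0+0+1 mod 2 = 1
Codeword = 111010100111001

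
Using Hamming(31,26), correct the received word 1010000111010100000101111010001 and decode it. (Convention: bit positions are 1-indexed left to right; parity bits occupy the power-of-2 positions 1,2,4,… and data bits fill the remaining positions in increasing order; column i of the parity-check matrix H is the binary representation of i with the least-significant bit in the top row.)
Syndrome s = H · r^T (mod 2), r = 1010000111010100000101111010001:
  s[0] = (1010101010101010101010101010101)·(1010000111010100000101111010001) mod 2 = 1+0+1+0+0+0+0+0+1+0+0+0+0+0+0+0+0+0+0+0+0+0+1+0+1+0+1+0+0+0+1 mod 2 = 1
  s[1] = (0110011001100110011001100110011)·(1010000111010100000101111010001) mod 2 = 0+0+1+0+0+0+0+0+0+1+0+0+0+1+0+0+0+0+0+0+0+1+1+0+0+0+1+0+0+0+1 mod 2 = 1
  s[2] = (0001111000011110000111100001111)·(1010000111010100000101111010001) mod 2 = 0+0+0+0+0+0+0+0+0+0+0+1+0+1+0+0+0+0+0+1+0+1+1+0+0+0+0+0+0+0+1 mod 2 = 0
  s[3] = (0000000111111110000000011111111)·(1010000111010100000101111010001) mod 2 = 0+0+0+0+0+0+0+1+1+1+0+1+0+1+0+0+0+0+0+0+0+0+0+1+1+0+1+0+0+0+1 mod 2 = 1
  s[4] = (0000000000000001111111111111111)·(1010000111010100000101111010001) mod 2 = 0+0+0+0+0+0+0+0+0+0+0+0+0+0+0+0+0+0+0+1+0+1+1+1+1+0+1+0+0+0+1 mod 2 = 1
Syndrome = 11011
Column 27 of H equals this syndrome → error at bit 27 (1-indexed).
Flip bit 27: 1010000111010100000101111010001 → 1010000111010100000101111000001
Extract data bits at positions {3,5,6,7,9,10,11,12,13,14,15,17,18,19,20,21,22,23,24,25,26,27,28,29,30,31}: 10001101010000101111000001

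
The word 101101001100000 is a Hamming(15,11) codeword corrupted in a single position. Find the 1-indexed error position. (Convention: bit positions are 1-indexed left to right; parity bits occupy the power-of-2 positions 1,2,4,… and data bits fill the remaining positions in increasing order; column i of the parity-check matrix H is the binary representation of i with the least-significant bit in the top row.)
Syndrome s = H · r^T (mod 2), r = 101101001100000:
  s[0] = (101010101010101)·(101101001100000) mod 2 = 1+0+1+0+0+0+0+0+1+0+0+0+0+0+0 mod 2 = 1
  s[1] = (011001100110011)·(101101001100000) mod 2 = 0+0+1+0+0+1+0+0+0+1+0+0+0+0+0 mod 2 = 1
  s[2] = (000111100001111)·(101101001100000) mod 2 = 0+0+0+1+0+1+0+0+0+0+0+0+0+0+0 mod 2 = 0
  s[3] = (000000011111111)·(101101001100000) mod 2 = 0+0+0+0+0+0+0+0+1+1+0+0+0+0+0 mod 2 = 0
Syndrome = 1100
Column i of H is the binary representation of i, so the syndrome is the binary index of the flipped bit.
Read s = 1100 with s[0] as LSB: 1·2^0 + 1·2^1 + 0·2^2 + 0·2^3 = 3.
Error is at bit position 3.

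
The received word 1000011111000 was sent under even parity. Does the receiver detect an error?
Sum of received bits: 1+0+0+0+0+1+1+1+1+1+0+0+0 = 6; 6 mod 2 = 0. Result is 0 → no error detected.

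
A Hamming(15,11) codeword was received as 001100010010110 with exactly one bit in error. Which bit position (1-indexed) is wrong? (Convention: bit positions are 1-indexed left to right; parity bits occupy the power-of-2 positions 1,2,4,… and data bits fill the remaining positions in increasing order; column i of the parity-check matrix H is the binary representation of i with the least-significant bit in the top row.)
Syndrome s = H · r^T (mod 2), r = 001100010010110:
  s[0] = (101010101010101)·(001100010010110) mod 2 = 0+0+1+0+0+0+0+0+0+0+1+0+1+0+0 mod 2 = 1
  s[1] = (011001100110011)·(001100010010110) mod 2 = 0+0+1+0+0+0+0+0+0+0+1+0+0+1+0 mod 2 = 1
  s[2] = (000111100001111)·(001100010010110) mod 2 = 0+0+0+1+0+0+0+0+0+0+0+0+1+1+0 mod 2 = 1
  s[3] = (000000011111111)·(001100010010110) mod 2 = 0+0+0+0+0+0+0+1+0+0+1+0+1+1+0 mod 2 = 0
Syndrome = 1110
Column i of H is the binary representation of i, so the syndrome is the binary index of the flipped bit.
Read s = 1110 with s[0] as LSB: 1·2^0 + 1·2^1 + 1·2^2 + 0·2^3 = 7.
Error is at bit position 7.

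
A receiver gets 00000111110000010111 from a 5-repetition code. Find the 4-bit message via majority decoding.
Split into 5-bit blocks and majority-vote each:
  block 1 = 00000: 0 ones, 5 zeros → 0
  block 2 = 11111: 5 ones, 0 zeros → 1
  block 3 = 00000: 0 ones, 5 zeros → 0
  block 4 = 10111: 4 ones, 1 zeros → 1
Decoded = 0101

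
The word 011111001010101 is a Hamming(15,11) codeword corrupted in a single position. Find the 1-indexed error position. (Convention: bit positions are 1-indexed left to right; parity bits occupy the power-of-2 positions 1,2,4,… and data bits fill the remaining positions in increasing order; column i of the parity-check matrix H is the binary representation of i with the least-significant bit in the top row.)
Syndrome s = H · r^T (mod 2), r = 011111001010101:
  s[0] = (101010101010101)·(011111001010101) mod 2 = 0+0+1+0+1+0+0+0+1+0+1+0+1+0+1 mod 2 = 0
  s[1] = (011001100110011)·(011111001010101) mod 2 = 0+1+1+0+0+1+0+0+0+0+1+0+0+0+1 mod 2 = 1
  s[2] = (000111100001111)·(011111001010101) mod 2 = 0+0+0+1+1+1+0+0+0+0+0+0+1+0+1 mod 2 = 1
  s[3] = (000000011111111)·(011111001010101) mod 2 = 0+0+0+0+0+0+0+0+1+0+1+0+1+0+1 mod 2 = 0
Syndrome = 0110
Column i of H is the binary representation of i, so the syndrome is the binary index of the flipped bit.
Read s = 0110 with s[0] as LSB: 0·2^0 + 1·2^1 + 1·2^2 + 0·2^3 = 6.
Error is at bit position 6.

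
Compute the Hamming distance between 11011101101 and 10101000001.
XOR = 01110101100, count of 1s = 6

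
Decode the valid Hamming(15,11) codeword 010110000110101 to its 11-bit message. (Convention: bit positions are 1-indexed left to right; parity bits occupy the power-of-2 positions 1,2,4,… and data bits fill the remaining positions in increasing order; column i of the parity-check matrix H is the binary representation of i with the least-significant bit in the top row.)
Parity bits occupy power-of-2 positions; data bits are at positions {3,5,6,7,9,10,11,12,13,14,15} (1-indexed).
Extract: c[3]=0 c[5]=1 c[6]=0 c[7]=0 c[9]=0 c[10]=1 c[11]=1 c[12]=0 c[13]=1 c[14]=0 c[15]=1
Data = 01000110101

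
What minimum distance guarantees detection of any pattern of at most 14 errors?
Detecting e errors requires d_min ≥ e + 1 = 14 + 1 = 15.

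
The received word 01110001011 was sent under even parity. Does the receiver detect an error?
Sum of received bits: 0+1+1+1+0+0+0+1+0+1+1 = 6; 6 mod 2 = 0. Result is 0 → no error detected.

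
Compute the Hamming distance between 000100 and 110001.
XOR = 110101, count of 1s = 4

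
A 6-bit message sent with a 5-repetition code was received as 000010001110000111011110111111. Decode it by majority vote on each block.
Split into 5-bit blocks and majority-vote each:
  block 1 = 00001: 1 ones, 4 zeros → 0
  block 2 = 00011: 2 ones, 3 zeros → 0
  block 3 = 10000: 1 ones, 4 zeros → 0
  block 4 = 11101: 4 ones, 1 zeros → 1
  block 5 = 11101: 4 ones, 1 zeros → 1
  block 6 = 11111: 5 ones, 0 zeros → 1
Decoded = 000111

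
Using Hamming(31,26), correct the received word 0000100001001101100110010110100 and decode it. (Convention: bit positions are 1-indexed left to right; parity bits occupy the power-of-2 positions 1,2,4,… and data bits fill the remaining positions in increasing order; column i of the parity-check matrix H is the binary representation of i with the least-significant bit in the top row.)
Syndrome s = H · r^T (mod 2), r = 0000100001001101100110010110100:
  s[0] = (1010101010101010101010101010101)·(0000100001001101100110010110100) mod 2 = 0+0+0+0+1+0+0+0+0+0+0+0+1+0+0+0+1+0+0+0+1+0+0+0+0+0+1+0+1+0+0 mod 2 = 0
  s[1] = (0110011001100110011001100110011)·(0000100001001101100110010110100) mod 2 = 0+0+0+0+0+0+0+0+0+1+0+0+0+1+0+0+0+0+0+0+0+0+0+0+0+1+1+0+0+0+0 mod 2 = 0
  s[2] = (0001111000011110000111100001111)·(0000100001001101100110010110100) mod 2 = 0+0+0+0+1+0+0+0+0+0+0+0+1+1+0+0+0+0+0+1+1+0+0+0+0+0+0+0+1+0+0 mod 2 = 0
  s[3] = (0000000111111110000000011111111)·(0000100001001101100110010110100) mod 2 = 0+0+0+0+0+0+0+0+0+1+0+0+1+1+0+0+0+0+0+0+0+0+0+1+0+1+1+0+1+0+0 mod 2 = 1
  s[4] = (0000000000000001111111111111111)·(0000100001001101100110010110100) mod 2 = 0+0+0+0+0+0+0+0+0+0+0+0+0+0+0+1+1+0+0+1+1+0+0+1+0+1+1+0+1+0+0 mod 2 = 0
Syndrome = 00010
Column 8 of H equals this syndrome → error at bit 8 (1-indexed).
Flip bit 8: 0000100001001101100110010110100 → 0000100101001101100110010110100
Extract data bits at positions {3,5,6,7,9,10,11,12,13,14,15,17,18,19,20,21,22,23,24,25,26,27,28,29,30,31}: 01000100110100110010110100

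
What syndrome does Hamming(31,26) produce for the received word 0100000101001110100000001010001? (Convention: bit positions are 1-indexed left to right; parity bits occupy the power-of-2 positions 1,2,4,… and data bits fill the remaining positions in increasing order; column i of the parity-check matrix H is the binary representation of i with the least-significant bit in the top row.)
Syndrome s = H · r^T (mod 2), r = 0100000101001110100000001010001:
  s[0] = (1010101010101010101010101010101)·(0100000101001110100000001010001) mod 2 = 0+0+0+0+0+0+0+0+0+0+0+0+1+0+1+0+1+0+0+0+0+0+0+0+1+0+1+0+0+0+1 mod 2 = 0
  s[1] = (0110011001100110011001100110011)·(0100000101001110100000001010001) mod 2 = 0+1+0+0+0+0+0+0+0+1+0+0+0+1+1+0+0+0+0+0+0+0+0+0+0+0+1+0+0+0+1 mod 2 = 0
  s[2] = (0001111000011110000111100001111)·(0100000101001110100000001010001) mod 2 = 0+0+0+0+0+0+0+0+0+0+0+0+1+1+1+0+0+0+0+0+0+0+0+0+0+0+0+0+0+0+1 mod 2 = 0
  s[3] = (0000000111111110000000011111111)·(0100000101001110100000001010001) mod 2 = 0+0+0+0+0+0+0+1+0+1+0+0+1+1+1+0+0+0+0+0+0+0+0+0+1+0+1+0+0+0+1 mod 2 = 0
  s[4] = (0000000000000001111111111111111)·(0100000101001110100000001010001) mod 2 = 0+0+0+0+0+0+0+0+0+0+0+0+0+0+0+0+1+0+0+0+0+0+0+0+1+0+1+0+0+0+1 mod 2 = 0
Syndrome = 00000
s = 0: no error detected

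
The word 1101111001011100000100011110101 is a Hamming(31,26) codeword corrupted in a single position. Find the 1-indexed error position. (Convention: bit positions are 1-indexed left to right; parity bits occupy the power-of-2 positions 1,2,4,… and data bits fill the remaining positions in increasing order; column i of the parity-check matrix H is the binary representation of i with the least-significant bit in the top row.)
Syndrome s = H · r^T (mod 2), r = 1101111001011100000100011110101:
  s[0] = (1010101010101010101010101010101)·(1101111001011100000100011110101) mod 2 = 1+0+0+0+1+0+1+0+0+0+0+0+1+0+0+0+0+0+0+0+0+0+0+0+1+0+1+0+1+0+1 mod 2 = 0
  s[1] = (0110011001100110011001100110011)·(1101111001011100000100011110101) mod 2 = 0+1+0+0+0+1+1+0+0+1+0+0+0+1+0+0+0+0+0+0+0+0+0+0+0+1+1+0+0+0+1 mod 2 = 0
  s[2] = (0001111000011110000111100001111)·(1101111001011100000100011110101) mod 2 = 0+0+0+1+1+1+1+0+0+0+0+1+1+1+0+0+0+0+0+1+0+0+0+0+0+0+0+0+1+0+1 mod 2 = 0
  s[3] = (0000000111111110000000011111111)·(1101111001011100000100011110101) mod 2 = 0+0+0+0+0+0+0+0+0+1+0+1+1+1+0+0+0+0+0+0+0+0+0+1+1+1+1+0+1+0+1 mod 2 = 0
  s[4] = (0000000000000001111111111111111)·(1101111001011100000100011110101) mod 2 = 0+0+0+0+0+0+0+0+0+0+0+0+0+0+0+0+0+0+0+1+0+0+0+1+1+1+1+0+1+0+1 mod 2 = 1
Syndrome = 00001
Column i of H is the binary representation of i, so the syndrome is the binary index of the flipped bit.
Read s = 00001 with s[0] as LSB: 0·2^0 + 0·2^1 + 0·2^2 + 0·2^3 + 1·2^4 = 16.
Error is at bit position 16.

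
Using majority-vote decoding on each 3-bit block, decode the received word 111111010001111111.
Split into 3-bit blocks and majority-vote each:
  block 1 = 111: 3 ones, 0 zeros → 1
  block 2 = 111: 3 ones, 0 zeros → 1
  block 3 = 010: 1 ones, 2 zeros → 0
  block 4 = 001: 1 ones, 2 zeros → 0
  block 5 = 111: 3 ones, 0 zeros → 1
  block 6 = 111: 3 ones, 0 zeros → 1
Decoded = 110011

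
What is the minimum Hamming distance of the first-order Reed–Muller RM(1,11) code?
d_min = 1024 (RM(1,11) has length 2048 and minimum distance 2^(m−1) = 1024).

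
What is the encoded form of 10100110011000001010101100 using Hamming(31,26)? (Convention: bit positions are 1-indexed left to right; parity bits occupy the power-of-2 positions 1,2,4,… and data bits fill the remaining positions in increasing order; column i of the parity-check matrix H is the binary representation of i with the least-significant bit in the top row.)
Codeword c = d · G (mod 2), d = 10100110011000001010101100:
  c[0] = d·G[:,0] = (10100110011000001010101100)·(11011010101101010101010101) mod 2 = 1+0+0+0+0+0+1+0+0+0+1+0+0+0+0+0+0+0+0+0+0+0+0+1+0+0 mod 2 = 0
  c[1] = d·G[:,1] = (10100110011000001010101100)·(10110110011011001100110011) mod 2 = 1+0+1+0+0+1+1+0+0+1+1+0+0+0+0+0+1+0+0+0+1+0+0+0+0+0 mod 2 = 0
  c[2] = d·G[:,2] = (10100110011000001010101100)·(10000000000000000000000000) mod 2 = 1+0+0+0+0+0+0+0+0+0+0+0+0+0+0+0+0+0+0+0+0+0+0+0+0+0 mod 2 = 1
  c[3] = d·G[:,3] = (10100110011000001010101100)·(01110001111000111100001111) mod 2 = 0+0+1+0+0+0+0+0+0+1+1+0+0+0+0+0+1+0+0+0+0+0+1+1+0+0 mod 2 = 0
  c[4] = d·G[:,4] = (10100110011000001010101100)·(01000000000000000000000000) mod 2 = 0+0+0+0+0+0+0+0+0+0+0+0+0+0+0+0+0+0+0+0+0+0+0+0+0+0 mod 2 = 0
  c[5] = d·G[:,5] = (10100110011000001010101100)·(00100000000000000000000000) mod 2 = 0+0+1+0+0+0+0+0+0+0+0+0+0+0+0+0+0+0+0+0+0+0+0+0+0+0 mod 2 = 1
  c[6] = d·G[:,6] = (10100110011000001010101100)·(00010000000000000000000000) mod 2 = 0+0+0+0+0+0+0+0+0+0+0+0+0+0+0+0+0+0+0+0+0+0+0+0+0+0 mod 2 = 0
  c[7] = d·G[:,7] = (10100110011000001010101100)·(00001111111000000011111111) mod 2 = 0+0+0+0+0+1+1+0+0+1+1+0+0+0+0+0+0+0+1+0+1+0+1+1+0+0 mod 2 = 0
  c[8] = d·G[:,8] = (10100110011000001010101100)·(00001000000000000000000000) mod 2 = 0+0+0+0+0+0+0+0+0+0+0+0+0+0+0+0+0+0+0+0+0+0+0+0+0+0 mod 2 = 0
  c[9] = d·G[:,9] = (10100110011000001010101100)·(00000100000000000000000000) mod 2 = 0+0+0+0+0+1+0+0+0+0+0+0+0+0+0+0+0+0+0+0+0+0+0+0+0+0 mod 2 = 1
  c[10] = d·G[:,10] = (10100110011000001010101100)·(00000010000000000000000000) mod 2 = 0+0+0+0+0+0+1+0+0+0+0+0+0+0+0+0+0+0+0+0+0+0+0+0+0+0 mod 2 = 1
  c[11] = d·G[:,11] = (10100110011000001010101100)·(00000001000000000000000000) mod 2 = 0+0+0+0+0+0+0+0+0+0+0+0+0+0+0+0+0+0+0+0+0+0+0+0+0+0 mod 2 = 0
  c[12] = d·G[:,12] = (10100110011000001010101100)·(00000000100000000000000000) mod 2 = 0+0+0+0+0+0+0+0+0+0+0+0+0+0+0+0+0+0+0+0+0+0+0+0+0+0 mod 2 = 0
  c[13] = d·G[:,13] = (10100110011000001010101100)·(00000000010000000000000000) mod 2 = 0+0+0+0+0+0+0+0+0+1+0+0+0+0+0+0+0+0+0+0+0+0+0+0+0+0 mod 2 = 1
  c[14] = d·G[:,14] = (10100110011000001010101100)·(00000000001000000000000000) mod 2 = 0+0+0+0+0+0+0+0+0+0+1+0+0+0+0+0+0+0+0+0+0+0+0+0+0+0 mod 2 = 1
  c[15] = d·G[:,15] = (10100110011000001010101100)·(00000000000111111111111111) mod 2 = 0+0+0+0+0+0+0+0+0+0+0+0+0+0+0+0+1+0+1+0+1+0+1+1+0+0 mod 2 = 1
  c[16] = d·G[:,16] = (10100110011000001010101100)·(00000000000100000000000000) mod 2 = 0+0+0+0+0+0+0+0+0+0+0+0+0+0+0+0+0+0+0+0+0+0+0+0+0+0 mod 2 = 0
  c[17] = d·G[:,17] = (10100110011000001010101100)·(00000000000010000000000000) mod 2 = 0+0+0+0+0+0+0+0+0+0+0+0+0+0+0+0+0+0+0+0+0+0+0+0+0+0 mod 2 = 0
  c[18] = d·G[:,18] = (10100110011000001010101100)·(00000000000001000000000000) mod 2 = 0+0+0+0+0+0+0+0+0+0+0+0+0+0+0+0+0+0+0+0+0+0+0+0+0+0 mod 2 = 0
  c[19] = d·G[:,19] = (10100110011000001010101100)·(00000000000000100000000000) mod 2 = 0+0+0+0+0+0+0+0+0+0+0+0+0+0+0+0+0+0+0+0+0+0+0+0+0+0 mod 2 = 0
  c[20] = d·G[:,20] = (10100110011000001010101100)·(00000000000000010000000000) mod 2 = 0+0+0+0+0+0+0+0+0+0+0+0+0+0+0+0+0+0+0+0+0+0+0+0+0+0 mod 2 = 0
  c[21] = d·G[:,21] = (10100110011000001010101100)·(00000000000000001000000000) mod 2 = 0+0+0+0+0+0+0+0+0+0+0+0+0+0+0+0+1+0+0+0+0+0+0+0+0+0 mod 2 = 1
  c[22] = d·G[:,22] = (10100110011000001010101100)·(00000000000000000100000000) mod 2 = 0+0+0+0+0+0+0+0+0+0+0+0+0+0+0+0+0+0+0+0+0+0+0+0+0+0 mod 2 = 0
  c[23] = d·G[:,23] = (10100110011000001010101100)·(00000000000000000010000000) mod 2 = 0+0+0+0+0+0+0+0+0+0+0+0+0+0+0+0+0+0+1+0+0+0+0+0+0+0 mod 2 = 1
  c[24] = d·G[:,24] = (10100110011000001010101100)·(00000000000000000001000000) mod 2 = 0+0+0+0+0+0+0+0+0+0+0+0+0+0+0+0+0+0+0+0+0+0+0+0+0+0 mod 2 = 0
  c[25] = d·G[:,25] = (10100110011000001010101100)·(00000000000000000000100000) mod 2 = 0+0+0+0+0+0+0+0+0+0+0+0+0+0+0+0+0+0+0+0+1+0+0+0+0+0 mod 2 = 1
  c[26] = d·G[:,26] = (10100110011000001010101100)·(00000000000000000000010000) mod 2 = 0+0+0+0+0+0+0+0+0+0+0+0+0+0+0+0+0+0+0+0+0+0+0+0+0+0 mod 2 = 0
  c[27] = d·G[:,27] = (10100110011000001010101100)·(00000000000000000000001000) mod 2 = 0+0+0+0+0+0+0+0+0+0+0+0+0+0+0+0+0+0+0+0+0+0+1+0+0+0 mod 2 = 1
  c[28] = d·G[:,28] = (10100110011000001010101100)·(00000000000000000000000100) mod 2 = 0+0+0+0+0+0+0+0+0+0+0+0+0+0+0+0+0+0+0+0+0+0+0+1+0+0 mod 2 = 1
  c[29] = d·G[:,29] = (10100110011000001010101100)·(00000000000000000000000010) mod 2 = 0+0+0+0+0+0+0+0+0+0+0+0+0+0+0+0+0+0+0+0+0+0+0+0+0+0 mod 2 = 0
  c[30] = d·G[:,30] = (10100110011000001010101100)·(00000000000000000000000001) mod 2 = 0+0+0+0+0+0+0+0+0+0+0+0+0+0+0+0+0+0+0+0+0+0+0+0+0+0 mod 2 = 0
Codeword = 0010010001100111000001010101100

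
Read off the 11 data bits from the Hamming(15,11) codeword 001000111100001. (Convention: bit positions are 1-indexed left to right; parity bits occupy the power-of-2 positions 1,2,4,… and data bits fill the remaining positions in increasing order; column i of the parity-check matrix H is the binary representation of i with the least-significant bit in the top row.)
Parity bits occupy power-of-2 positions; data bits are at positions {3,5,6,7,9,10,11,12,13,14,15} (1-indexed).
Extract: c[3]=1 c[5]=0 c[6]=0 c[7]=1 c[9]=1 c[10]=1 c[11]=0 c[12]=0 c[13]=0 c[14]=0 c[15]=1
Data = 10011100001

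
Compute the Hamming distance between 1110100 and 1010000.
XOR = 0100100, count of 1s = 2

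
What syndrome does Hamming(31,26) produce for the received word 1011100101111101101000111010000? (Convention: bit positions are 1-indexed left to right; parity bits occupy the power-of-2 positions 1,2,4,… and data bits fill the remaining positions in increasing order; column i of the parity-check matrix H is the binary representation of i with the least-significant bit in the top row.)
Syndrome s = H · r^T (mod 2), r = 1011100101111101101000111010000:
  s[0] = (1010101010101010101010101010101)·(1011100101111101101000111010000) mod 2 = 1+0+1+0+1+0+0+0+0+0+1+0+1+0+0+0+1+0+1+0+0+0+1+0+1+0+1+0+0+0+0 mod 2 = 0
  s[1] = (0110011001100110011001100110011)·(1011100101111101101000111010000) mod 2 = 0+0+1+0+0+0+0+0+0+1+1+0+0+1+0+0+0+0+1+0+0+0+1+0+0+0+1+0+0+0+0 mod 2 = 1
  s[2] = (0001111000011110000111100001111)·(1011100101111101101000111010000) mod 2 = 0+0+0+1+1+0+0+0+0+0+0+1+1+1+0+0+0+0+0+0+0+0+1+0+0+0+0+0+0+0+0 mod 2 = 0
  s[3] = (0000000111111110000000011111111)·(1011100101111101101000111010000) mod 2 = 0+0+0+0+0+0+0+1+0+1+1+1+1+1+0+0+0+0+0+0+0+0+0+1+1+0+1+0+0+0+0 mod 2 = 1
  s[4] = (0000000000000001111111111111111)·(1011100101111101101000111010000) mod 2 = 0+0+0+0+0+0+0+0+0+0+0+0+0+0+0+1+1+0+1+0+0+0+1+1+1+0+1+0+0+0+0 mod 2 = 1
Syndrome = 01011
Non-zero syndrome: error at position 26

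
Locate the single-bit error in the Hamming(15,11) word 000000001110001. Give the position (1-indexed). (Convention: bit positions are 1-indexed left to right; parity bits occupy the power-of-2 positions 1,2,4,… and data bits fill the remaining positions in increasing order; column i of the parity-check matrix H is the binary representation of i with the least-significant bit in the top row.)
Syndrome s = H · r^T (mod 2), r = 000000001110001:
  s[0] = (101010101010101)·(000000001110001) mod 2 = 0+0+0+0+0+0+0+0+1+0+1+0+0+0+1 mod 2 = 1
  s[1] = (011001100110011)·(000000001110001) mod 2 = 0+0+0+0+0+0+0+0+0+1+1+0+0+0+1 mod 2 = 1
  s[2] = (000111100001111)·(000000001110001) mod 2 = 0+0+0+0+0+0+0+0+0+0+0+0+0+0+1 mod 2 = 1
  s[3] = (000000011111111)·(000000001110001) mod 2 = 0+0+0+0+0+0+0+0+1+1+1+0+0+0+1 mod 2 = 0
Syndrome = 1110
Column i of H is the binary representation of i, so the syndrome is the binary index of the flipped bit.
Read s = 1110 with s[0] as LSB: 1·2^0 + 1·2^1 + 1·2^2 + 0·2^3 = 7.
Error is at bit position 7.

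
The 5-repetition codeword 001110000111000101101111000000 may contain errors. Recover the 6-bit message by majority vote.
Split into 5-bit blocks and majority-vote each:
  block 1 = 00111: 3 ones, 2 zeros → 1
  block 2 = 00001: 1 ones, 4 zeros → 0
  block 3 = 11000: 2 ones, 3 zeros → 0
  block 4 = 10110: 3 ones, 2 zeros → 1
  block 5 = 11110: 4 ones, 1 zeros → 1
  block 6 = 00000: 0 ones, 5 zeros → 0
Decoded = 100110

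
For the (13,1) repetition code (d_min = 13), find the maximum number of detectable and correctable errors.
Detection only: up to d_min − 1 = 12 errors.
Correction: up to ⌊(d_min − 1)/2⌋ = ⌊12/2⌋ = 6 errors.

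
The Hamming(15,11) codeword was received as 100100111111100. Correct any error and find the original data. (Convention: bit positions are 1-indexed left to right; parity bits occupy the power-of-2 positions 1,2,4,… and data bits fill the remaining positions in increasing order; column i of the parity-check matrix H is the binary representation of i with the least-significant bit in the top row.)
Syndrome s = H · r^T (mod 2), r = 100100111111100:
  s[0] = (101010101010101)·(100100111111100) mod 2 = 1+0+0+0+0+0+1+0+1+0+1+0+1+0+0 mod 2 = 1
  s[1] = (011001100110011)·(100100111111100) mod 2 = 0+0+0+0+0+0+1+0+0+1+1+0+0+0+0 mod 2 = 1
  s[2] = (000111100001111)·(100100111111100) mod 2 = 0+0+0+1+0+0+1+0+0+0+0+1+1+0+0 mod 2 = 0
  s[3] = (000000011111111)·(100100111111100) mod 2 = 0+0+0+0+0+0+0+1+1+1+1+1+1+0+0 mod 2 = 0
Syndrome = 1100
Column 3 of H equals this syndrome → error at bit 3 (1-indexed).
Flip bit 3: 100100111111100 → 101100111111100
Extract data bits at positions {3,5,6,7,9,10,11,12,13,14,15}: 10011111100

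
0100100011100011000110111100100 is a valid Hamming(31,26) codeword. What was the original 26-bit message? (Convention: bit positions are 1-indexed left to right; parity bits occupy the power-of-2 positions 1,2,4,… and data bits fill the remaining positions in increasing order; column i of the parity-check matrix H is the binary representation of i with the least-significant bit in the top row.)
Parity bits occupy power-of-2 positions; data bits are at positions {3,5,6,7,9,10,11,12,13,14,15,17,18,19,20,21,22,23,24,25,26,27,28,29,30,31} (1-indexed).
Extract: c[3]=0 c[5]=1 c[6]=0 c[7]=0 c[9]=1 c[10]=1 c[11]=1 c[12]=0 c[13]=0 c[14]=0 c[15]=1 c[17]=0 c[18]=0 c[19]=0 c[20]=1 c[21]=1 c[22]=0 c[23]=1 c[24]=1 c[25]=1 c[26]=1 c[27]=0 c[28]=0 c[29]=1 c[30]=0 c[31]=0
Data = 01001110001000110111100100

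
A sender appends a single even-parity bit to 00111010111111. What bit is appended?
Sum of data bits: 0+0+1+1+1+0+1+0+1+1+1+1+1+1 = 10.
10 mod 2 = 0, so parity bit = 0.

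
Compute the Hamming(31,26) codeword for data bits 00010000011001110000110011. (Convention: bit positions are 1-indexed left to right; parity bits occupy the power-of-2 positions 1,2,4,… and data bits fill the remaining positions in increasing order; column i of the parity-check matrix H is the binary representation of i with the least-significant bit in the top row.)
Codeword c = d · G (mod 2), d = 00010000011001110000110011:
  c[0] = d·G[:,0] = (00010000011001110000110011)·(11011010101101010101010101) mod 2 = 0+0+0+1+0+0+0+0+0+0+1+0+0+1+0+1+0+0+0+0+0+1+0+0+0+1 mod 2 = 0
  c[1] = d·G[:,1] = (00010000011001110000110011)·(10110110011011001100110011) mod 2 = 0+0+0+1+0+0+0+0+0+1+1+0+0+1+0+0+0+0+0+0+1+1+0+0+1+1 mod 2 = 0
  c[2] = d·G[:,2] = (00010000011001110000110011)·(10000000000000000000000000) mod 2 = 0+0+0+0+0+0+0+0+0+0+0+0+0+0+0+0+0+0+0+0+0+0+0+0+0+0 mod 2 = 0
  c[3] = d·G[:,3] = (00010000011001110000110011)·(01110001111000111100001111) mod 2 = 0+0+0+1+0+0+0+0+0+1+1+0+0+0+1+1+0+0+0+0+0+0+0+0+1+1 mod 2 = 1
  c[4] = d·G[:,4] = (00010000011001110000110011)·(01000000000000000000000000) mod 2 = 0+0+0+0+0+0+0+0+0+0+0+0+0+0+0+0+0+0+0+0+0+0+0+0+0+0 mod 2 = 0
  c[5] = d·G[:,5] = (00010000011001110000110011)·(00100000000000000000000000) mod 2 = 0+0+0+0+0+0+0+0+0+0+0+0+0+0+0+0+0+0+0+0+0+0+0+0+0+0 mod 2 = 0
  c[6] = d·G[:,6] = (00010000011001110000110011)·(00010000000000000000000000) mod 2 = 0+0+0+1+0+0+0+0+0+0+0+0+0+0+0+0+0+0+0+0+0+0+0+0+0+0 mod 2 = 1
  c[7] = d·G[:,7] = (00010000011001110000110011)·(00001111111000000011111111) mod 2 = 0+0+0+0+0+0+0+0+0+1+1+0+0+0+0+0+0+0+0+0+1+1+0+0+1+1 mod 2 = 0
  c[8] = d·G[:,8] = (00010000011001110000110011)·(00001000000000000000000000) mod 2 = 0+0+0+0+0+0+0+0+0+0+0+0+0+0+0+0+0+0+0+0+0+0+0+0+0+0 mod 2 = 0
  c[9] = d·G[:,9] = (00010000011001110000110011)·(00000100000000000000000000) mod 2 = 0+0+0+0+0+0+0+0+0+0+0+0+0+0+0+0+0+0+0+0+0+0+0+0+0+0 mod 2 = 0
  c[10] = d·G[:,10] = (00010000011001110000110011)·(00000010000000000000000000) mod 2 = 0+0+0+0+0+0+0+0+0+0+0+0+0+0+0+0+0+0+0+0+0+0+0+0+0+0 mod 2 = 0
  c[11] = d·G[:,11] = (00010000011001110000110011)·(00000001000000000000000000) mod 2 = 0+0+0+0+0+0+0+0+0+0+0+0+0+0+0+0+0+0+0+0+0+0+0+0+0+0 mod 2 = 0
  c[12] = d·G[:,12] = (00010000011001110000110011)·(00000000100000000000000000) mod 2 = 0+0+0+0+0+0+0+0+0+0+0+0+0+0+0+0+0+0+0+0+0+0+0+0+0+0 mod 2 = 0
  c[13] = d·G[:,13] = (00010000011001110000110011)·(00000000010000000000000000) mod 2 = 0+0+0+0+0+0+0+0+0+1+0+0+0+0+0+0+0+0+0+0+0+0+0+0+0+0 mod 2 = 1
  c[14] = d·G[:,14] = (00010000011001110000110011)·(00000000001000000000000000) mod 2 = 0+0+0+0+0+0+0+0+0+0+1+0+0+0+0+0+0+0+0+0+0+0+0+0+0+0 mod 2 = 1
  c[15] = d·G[:,15] = (00010000011001110000110011)·(00000000000111111111111111) mod 2 = 0+0+0+0+0+0+0+0+0+0+0+0+0+1+1+1+0+0+0+0+1+1+0+0+1+1 mod 2 = 1
  c[16] = d·G[:,16] = (00010000011001110000110011)·(00000000000100000000000000) mod 2 = 0+0+0+0+0+0+0+0+0+0+0+0+0+0+0+0+0+0+0+0+0+0+0+0+0+0 mod 2 = 0
  c[17] = d·G[:,17] = (00010000011001110000110011)·(00000000000010000000000000) mod 2 = 0+0+0+0+0+0+0+0+0+0+0+0+0+0+0+0+0+0+0+0+0+0+0+0+0+0 mod 2 = 0
  c[18] = d·G[:,18] = (00010000011001110000110011)·(00000000000001000000000000) mod 2 = 0+0+0+0+0+0+0+0+0+0+0+0+0+1+0+0+0+0+0+0+0+0+0+0+0+0 mod 2 = 1
  c[19] = d·G[:,19] = (00010000011001110000110011)·(00000000000000100000000000) mod 2 = 0+0+0+0+0+0+0+0+0+0+0+0+0+0+1+0+0+0+0+0+0+0+0+0+0+0 mod 2 = 1
  c[20] = d·G[:,20] = (00010000011001110000110011)·(00000000000000010000000000) mod 2 = 0+0+0+0+0+0+0+0+0+0+0+0+0+0+0+1+0+0+0+0+0+0+0+0+0+0 mod 2 = 1
  c[21] = d·G[:,21] = (00010000011001110000110011)·(00000000000000001000000000) mod 2 = 0+0+0+0+0+0+0+0+0+0+0+0+0+0+0+0+0+0+0+0+0+0+0+0+0+0 mod 2 = 0
  c[22] = d·G[:,22] = (00010000011001110000110011)·(00000000000000000100000000) mod 2 = 0+0+0+0+0+0+0+0+0+0+0+0+0+0+0+0+0+0+0+0+0+0+0+0+0+0 mod 2 = 0
  c[23] = d·G[:,23] = (00010000011001110000110011)·(00000000000000000010000000) mod 2 = 0+0+0+0+0+0+0+0+0+0+0+0+0+0+0+0+0+0+0+0+0+0+0+0+0+0 mod 2 = 0
  c[24] = d·G[:,24] = (00010000011001110000110011)·(00000000000000000001000000) mod 2 = 0+0+0+0+0+0+0+0+0+0+0+0+0+0+0+0+0+0+0+0+0+0+0+0+0+0 mod 2 = 0
  c[25] = d·G[:,25] = (00010000011001110000110011)·(00000000000000000000100000) mod 2 = 0+0+0+0+0+0+0+0+0+0+0+0+0+0+0+0+0+0+0+0+1+0+0+0+0+0 mod 2 = 1
  c[26] = d·G[:,26] = (00010000011001110000110011)·(00000000000000000000010000) mod 2 = 0+0+0+0+0+0+0+0+0+0+0+0+0+0+0+0+0+0+0+0+0+1+0+0+0+0 mod 2 = 1
  c[27] = d·G[:,27] = (00010000011001110000110011)·(00000000000000000000001000) mod 2 = 0+0+0+0+0+0+0+0+0+0+0+0+0+0+0+0+0+0+0+0+0+0+0+0+0+0 mod 2 = 0
  c[28] = d·G[:,28] = (00010000011001110000110011)·(00000000000000000000000100) mod 2 = 0+0+0+0+0+0+0+0+0+0+0+0+0+0+0+0+0+0+0+0+0+0+0+0+0+0 mod 2 = 0
  c[29] = d·G[:,29] = (00010000011001110000110011)·(00000000000000000000000010) mod 2 = 0+0+0+0+0+0+0+0+0+0+0+0+0+0+0+0+0+0+0+0+0+0+0+0+1+0 mod 2 = 1
  c[30] = d·G[:,30] = (00010000011001110000110011)·(00000000000000000000000001) mod 2 = 0+0+0+0+0+0+0+0+0+0+0+0+0+0+0+0+0+0+0+0+0+0+0+0+0+1 mod 2 = 1
Codeword = 0001001000000111001110000110011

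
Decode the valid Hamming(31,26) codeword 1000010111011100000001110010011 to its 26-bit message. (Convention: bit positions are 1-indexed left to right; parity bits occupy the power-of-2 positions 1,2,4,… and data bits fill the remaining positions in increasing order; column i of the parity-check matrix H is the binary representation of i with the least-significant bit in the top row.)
Parity bits occupy power-of-2 positions; data bits are at positions {3,5,6,7,9,10,11,12,13,14,15,17,18,19,20,21,22,23,24,25,26,27,28,29,30,31} (1-indexed).
Extract: c[3]=0 c[5]=0 c[6]=1 c[7]=0 c[9]=1 c[10]=1 c[11]=0 c[12]=1 c[13]=1 c[14]=1 c[15]=0 c[17]=0 c[18]=0 c[19]=0 c[20]=0 c[21]=0 c[22]=1 c[23]=1 c[24]=1 c[25]=0 c[26]=0 c[27]=1 c[28]=0 c[29]=0 c[30]=1 c[31]=1
Data = 00101101110000001110010011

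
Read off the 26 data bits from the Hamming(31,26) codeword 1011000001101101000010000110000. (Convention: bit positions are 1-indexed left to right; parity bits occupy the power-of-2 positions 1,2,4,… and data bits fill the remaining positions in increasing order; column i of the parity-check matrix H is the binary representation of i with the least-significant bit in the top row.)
Parity bits occupy power-of-2 positions; data bits are at positions {3,5,6,7,9,10,11,12,13,14,15,17,18,19,20,21,22,23,24,25,26,27,28,29,30,31} (1-indexed).
Extract: c[3]=1 c[5]=0 c[6]=0 c[7]=0 c[9]=0 c[10]=1 c[11]=1 c[12]=0 c[13]=1 c[14]=1 c[15]=0 c[17]=0 c[18]=0 c[19]=0 c[20]=0 c[21]=1 c[22]=0 c[23]=0 c[24]=0 c[25]=0 c[26]=1 c[27]=1 c[28]=0 c[29]=0 c[30]=0 c[31]=0
Data = 10000110110000010000110000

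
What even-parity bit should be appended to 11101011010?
Sum of data bits: 1+1+1+0+1+0+1+1+0+1+0 = 7.
7 mod 2 = 1, so parity bit = 1.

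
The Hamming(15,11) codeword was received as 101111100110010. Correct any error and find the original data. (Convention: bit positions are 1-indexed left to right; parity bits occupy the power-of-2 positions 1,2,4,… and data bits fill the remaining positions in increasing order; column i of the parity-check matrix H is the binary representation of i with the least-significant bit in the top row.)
Syndrome s = H · r^T (mod 2), r = 101111100110010:
  s[0] = (101010101010101)·(101111100110010) mod 2 = 1+0+1+0+1+0+1+0+0+0+1+0+0+0+0 mod 2 = 1
  s[1] = (011001100110011)·(101111100110010) mod 2 = 0+0+1+0+0+1+1+0+0+1+1+0+0+1+0 mod 2 = 0
  s[2] = (000111100001111)·(101111100110010) mod 2 = 0+0+0+1+1+1+1+0+0+0+0+0+0+1+0 mod 2 = 1
  s[3] = (000000011111111)·(101111100110010) mod 2 = 0+0+0+0+0+0+0+0+0+1+1+0+0+1+0 mod 2 = 1
Syndrome = 1011
Column 13 of H equals this syndrome → error at bit 13 (1-indexed).
Flip bit 13: 101111100110010 → 101111100110110
Extract data bits at positions {3,5,6,7,9,10,11,12,13,14,15}: 11110110110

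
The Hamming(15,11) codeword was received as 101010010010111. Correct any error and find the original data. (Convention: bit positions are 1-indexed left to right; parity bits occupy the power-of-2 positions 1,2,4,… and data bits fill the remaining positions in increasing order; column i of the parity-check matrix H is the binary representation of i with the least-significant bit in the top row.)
Syndrome s = H · r^T (mod 2), r = 101010010010111:
  s[0] = (101010101010101)·(101010010010111) mod 2 = 1+0+1+0+1+0+0+0+0+0+1+0+1+0+1 mod 2 = 0
  s[1] = (011001100110011)·(101010010010111) mod 2 = 0+0+1+0+0+0+0+0+0+0+1+0+0+1+1 mod 2 = 0
  s[2] = (000111100001111)·(101010010010111) mod 2 = 0+0+0+0+1+0+0+0+0+0+0+0+1+1+1 mod 2 = 0
  s[3] = (000000011111111)·(101010010010111) mod 2 = 0+0+0+0+0+0+0+1+0+0+1+0+1+1+1 mod 2 = 1
Syndrome = 0001
Column 8 of H equals this syndrome → error at bit 8 (1-indexed).
Flip bit 8: 101010010010111 → 101010000010111
Extract data bits at positions {3,5,6,7,9,10,11,12,13,14,15}: 11000010111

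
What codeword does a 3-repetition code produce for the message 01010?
Repeat each bit 3× and concatenate:
0→000  1→111  0→000  1→111  0→000
Codeword = 000111000111000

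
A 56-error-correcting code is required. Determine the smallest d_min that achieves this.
Correcting t errors requires d_min ≥ 2t + 1 = 2·56 + 1 = 113.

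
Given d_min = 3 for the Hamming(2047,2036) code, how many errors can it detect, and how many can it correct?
Detection only: up to d_min − 1 = 2 errors.
Correction: up to ⌊(d_min − 1)/2⌋ = ⌊2/2⌋ = 1 errors.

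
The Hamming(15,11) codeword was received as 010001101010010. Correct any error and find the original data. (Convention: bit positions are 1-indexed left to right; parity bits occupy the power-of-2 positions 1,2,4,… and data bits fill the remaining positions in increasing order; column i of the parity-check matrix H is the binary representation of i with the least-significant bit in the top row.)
Syndrome s = H · r^T (mod 2), r = 010001101010010:
  s[0] = (101010101010101)·(010001101010010) mod 2 = 0+0+0+0+0+0+1+0+1+0+1+0+0+0+0 mod 2 = 1
  s[1] = (011001100110011)·(010001101010010) mod 2 = 0+1+0+0+0+1+1+0+0+0+1+0+0+1+0 mod 2 = 1
  s[2] = (000111100001111)·(010001101010010) mod 2 = 0+0+0+0+0+1+1+0+0+0+0+0+0+1+0 mod 2 = 1
  s[3] = (000000011111111)·(010001101010010) mod 2 = 0+0+0+0+0+0+0+0+1+0+1+0+0+1+0 mod 2 = 1
Syndrome = 1111
Column 15 of H equals this syndrome → error at bit 15 (1-indexed).
Flip bit 15: 010001101010010 → 010001101010011
Extract data bits at positions {3,5,6,7,9,10,11,12,13,14,15}: 00111010011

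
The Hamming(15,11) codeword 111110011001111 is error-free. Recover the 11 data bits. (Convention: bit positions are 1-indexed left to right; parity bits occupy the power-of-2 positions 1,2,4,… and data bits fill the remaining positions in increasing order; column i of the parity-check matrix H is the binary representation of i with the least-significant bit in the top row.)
Parity bits occupy power-of-2 positions; data bits are at positions {3,5,6,7,9,10,11,12,13,14,15} (1-indexed).
Extract: c[3]=1 c[5]=1 c[6]=0 c[7]=0 c[9]=1 c[10]=0 c[11]=0 c[12]=1 c[13]=1 c[14]=1 c[15]=1
Data = 11001001111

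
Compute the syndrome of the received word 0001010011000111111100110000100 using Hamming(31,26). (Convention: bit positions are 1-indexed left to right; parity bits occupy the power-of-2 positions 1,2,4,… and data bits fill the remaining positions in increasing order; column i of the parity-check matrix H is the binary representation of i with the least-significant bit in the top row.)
Syndrome s = H · r^T (mod 2), r = 0001010011000111111100110000100:
  s[0] = (1010101010101010101010101010101)·(0001010011000111111100110000100) mod 2 = 0+0+0+0+0+0+0+0+1+0+0+0+0+0+1+0+1+0+1+0+0+0+1+0+0+0+0+0+1+0+0 mod 2 = 0
  s[1] = (0110011001100110011001100110011)·(0001010011000111111100110000100) mod 2 = 0+0+0+0+0+1+0+0+0+1+0+0+0+1+1+0+0+1+1+0+0+0+1+0+0+0+0+0+0+0+0 mod 2 = 1
  s[2] = (0001111000011110000111100001111)·(0001010011000111111100110000100) mod 2 = 0+0+0+1+0+1+0+0+0+0+0+0+0+1+1+0+0+0+0+1+0+0+1+0+0+0+0+0+1+0+0 mod 2 = 1
  s[3] = (0000000111111110000000011111111)·(0001010011000111111100110000100) mod 2 = 0+0+0+0+0+0+0+0+1+1+0+0+0+1+1+0+0+0+0+0+0+0+0+1+0+0+0+0+1+0+0 mod 2 = 0
  s[4] = (0000000000000001111111111111111)·(0001010011000111111100110000100) mod 2 = 0+0+0+0+0+0+0+0+0+0+0+0+0+0+0+1+1+1+1+1+0+0+1+1+0+0+0+0+1+0+0 mod 2 = 0
Syndrome = 01100
Non-zero syndrome: error at position 6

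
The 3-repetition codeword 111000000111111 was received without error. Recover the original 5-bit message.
Split into 3-bit blocks: 111 000 000 111 111
Data = 10011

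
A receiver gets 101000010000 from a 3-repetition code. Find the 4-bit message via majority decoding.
Split into 3-bit blocks and majority-vote each:
  block 1 = 101: 2 ones, 1 zeros → 1
  block 2 = 000: 0 ones, 3 zeros → 0
  block 3 = 010: 1 ones, 2 zeros → 0
  block 4 = 000: 0 ones, 3 zeros → 0
Decoded = 1000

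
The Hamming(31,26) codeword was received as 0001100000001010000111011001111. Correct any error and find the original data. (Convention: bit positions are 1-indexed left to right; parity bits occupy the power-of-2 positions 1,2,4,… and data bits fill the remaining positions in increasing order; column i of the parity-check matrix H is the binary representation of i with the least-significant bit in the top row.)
Syndrome s = H · r^T (mod 2), r = 0001100000001010000111011001111:
  s[0] = (1010101010101010101010101010101)·(0001100000001010000111011001111) mod 2 = 0+0+0+0+1+0+0+0+0+0+0+0+1+0+1+0+0+0+0+0+1+0+0+0+1+0+0+0+1+0+1 mod 2 = 1
  s[1] = (0110011001100110011001100110011)·(0001100000001010000111011001111) mod 2 = 0+0+0+0+0+0+0+0+0+0+0+0+0+0+1+0+0+0+0+0+0+1+0+0+0+0+0+0+0+1+1 mod 2 = 0
  s[2] = (0001111000011110000111100001111)·(0001100000001010000111011001111) mod 2 = 0+0+0+1+1+0+0+0+0+0+0+0+1+0+1+0+0+0+0+1+1+1+0+0+0+0+0+1+1+1+1 mod 2 = 1
  s[3] = (0000000111111110000000011111111)·(0001100000001010000111011001111) mod 2 = 0+0+0+0+0+0+0+0+0+0+0+0+1+0+1+0+0+0+0+0+0+0+0+1+1+0+0+1+1+1+1 mod 2 = 0
  s[4] = (0000000000000001111111111111111)·(0001100000001010000111011001111) mod 2 = 0+0+0+0+0+0+0+0+0+0+0+0+0+0+0+0+0+0+0+1+1+1+0+1+1+0+0+1+1+1+1 mod 2 = 1
Syndrome = 10101
Column 21 of H equals this syndrome → error at bit 21 (1-indexed).
Flip bit 21: 0001100000001010000111011001111 → 0001100000001010000101011001111
Extract data bits at positions {3,5,6,7,9,10,11,12,13,14,15,17,18,19,20,21,22,23,24,25,26,27,28,29,30,31}: 01000000101000101011001111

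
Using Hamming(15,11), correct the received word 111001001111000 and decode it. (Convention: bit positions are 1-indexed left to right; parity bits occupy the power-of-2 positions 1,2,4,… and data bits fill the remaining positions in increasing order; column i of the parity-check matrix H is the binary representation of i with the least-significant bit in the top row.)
Syndrome s = H · r^T (mod 2), r = 111001001111000:
  s[0] = (101010101010101)·(111001001111000) mod 2 = 1+0+1+0+0+0+0+0+1+0+1+0+0+0+0 mod 2 = 0
  s[1] = (011001100110011)·(111001001111000) mod 2 = 0+1+1+0+0+1+0+0+0+1+1+0+0+0+0 mod 2 = 1
  s[2] = (000111100001111)·(111001001111000) mod 2 = 0+0+0+0+0+1+0+0+0+0+0+1+0+0+0 mod 2 = 0
  s[3] = (000000011111111)·(111001001111000) mod 2 = 0+0+0+0+0+0+0+0+1+1+1+1+0+0+0 mod 2 = 0
Syndrome = 0100
Column 2 of H equals this syndrome → error at bit 2 (1-indexed).
Flip bit 2: 111001001111000 → 101001001111000
Extract data bits at positions {3,5,6,7,9,10,11,12,13,14,15}: 10101111000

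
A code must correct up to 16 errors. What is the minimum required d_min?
Correcting t errors requires d_min ≥ 2t + 1 = 2·16 + 1 = 33.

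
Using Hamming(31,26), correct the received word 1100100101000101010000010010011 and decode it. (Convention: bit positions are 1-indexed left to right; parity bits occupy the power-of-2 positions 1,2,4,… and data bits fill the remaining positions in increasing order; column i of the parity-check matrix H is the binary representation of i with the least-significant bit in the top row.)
Syndrome s = H · r^T (mod 2), r = 1100100101000101010000010010011:
  s[0] = (1010101010101010101010101010101)·(1100100101000101010000010010011) mod 2 = 1+0+0+0+1+0+0+0+0+0+0+0+0+0+0+0+0+0+0+0+0+0+0+0+0+0+1+0+0+0+1 mod 2 = 0
  s[1] = (0110011001100110011001100110011)·(1100100101000101010000010010011) mod 2 = 0+1+0+0+0+0+0+0+0+1+0+0+0+1+0+0+0+1+0+0+0+0+0+0+0+0+1+0+0+1+1 mod 2 = 1
  s[2] = (0001111000011110000111100001111)·(1100100101000101010000010010011) mod 2 = 0+0+0+0+1+0+0+0+0+0+0+0+0+1+0+0+0+0+0+0+0+0+0+0+0+0+0+0+0+1+1 mod 2 = 0
  s[3] = (0000000111111110000000011111111)·(1100100101000101010000010010011) mod 2 = 0+0+0+0+0+0+0+1+0+1+0+0+0+1+0+0+0+0+0+0+0+0+0+1+0+0+1+0+0+1+1 mod 2 = 1
  s[4] = (0000000000000001111111111111111)·(1100100101000101010000010010011) mod 2 = 0+0+0+0+0+0+0+0+0+0+0+0+0+0+0+1+0+1+0+0+0+0+0+1+0+0+1+0+0+1+1 mod 2 = 0
Syndrome = 01010
Column 10 of H equals this syndrome → error at bit 10 (1-indexed).
Flip bit 10: 1100100101000101010000010010011 → 1100100100000101010000010010011
Extract data bits at positions {3,5,6,7,9,10,11,12,13,14,15,17,18,19,20,21,22,23,24,25,26,27,28,29,30,31}: 01000000010010000010010011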